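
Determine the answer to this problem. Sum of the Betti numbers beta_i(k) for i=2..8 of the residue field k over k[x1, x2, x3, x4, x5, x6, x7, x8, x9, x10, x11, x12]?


Koszul resolution: beta_i(k)=C(n,i), n=12
C(12,2)=66, C(12,3)=220, C(12,4)=495, C(12,5)=792, C(12,6)=924, C(12,7)=792, C(12,8)=495
Sum=3784


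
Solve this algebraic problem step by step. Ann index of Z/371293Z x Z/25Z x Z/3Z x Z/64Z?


Exponent = lcm of the cyclic orders; pairwise coprime => product.
13^5*5^2*3^1*2^6=371293*25*3*64=1782206400


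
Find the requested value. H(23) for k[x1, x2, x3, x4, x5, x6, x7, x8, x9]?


C(d+n-1,n-1)=C(31,8)=7888725


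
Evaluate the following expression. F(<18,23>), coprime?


gcd(18,23)=1 => F=ab-a-b=18*23-18-23=414-41=373


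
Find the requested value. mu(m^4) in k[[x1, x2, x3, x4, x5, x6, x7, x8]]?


C(n+d-1,d)=C(11,4)=330


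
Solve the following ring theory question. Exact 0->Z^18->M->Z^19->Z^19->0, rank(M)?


Alt sum=0:
(-1)^0*18 + (-1)^1*? + (-1)^2*19 + (-1)^3*19=0
rank(M)=18


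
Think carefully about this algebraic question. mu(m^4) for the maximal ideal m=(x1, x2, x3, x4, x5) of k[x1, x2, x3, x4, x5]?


Graded Nakayama: mu(m^d) = dim_k (m^d/m^(d+1)) = #degree-4 monomials in 5 vars
C(n+d-1,d)=C(8,4)=70


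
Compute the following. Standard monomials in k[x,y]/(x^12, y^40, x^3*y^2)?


k[x,y]/I, I = (x^12, y^40, x^3*y^2)
Rect: 12x40=480. Corner: (12-3)x(40-2)=342.
dim = 480-342 = 138


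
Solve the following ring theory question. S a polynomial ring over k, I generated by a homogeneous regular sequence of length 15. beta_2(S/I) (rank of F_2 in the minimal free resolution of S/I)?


Regular sequence => Koszul complex is the minimal free resolution.
Syz_1 minimally generated by Koszul relations f_i*e_j - f_j*e_i (i<j): mu(Syz_1) = beta_2 = C(m,2) = m(m-1)/2
m=15
15*14/2 = 105


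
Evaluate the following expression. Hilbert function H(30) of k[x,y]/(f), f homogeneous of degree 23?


H(t)=d for t>=d-1.
d=23, t=30
H(30)=23


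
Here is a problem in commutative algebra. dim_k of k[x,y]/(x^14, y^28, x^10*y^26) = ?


k[x,y]/I, I = (x^14, y^28, x^10*y^26)
Rect: 14x28=392. Corner: (14-10)x(28-26)=8.
dim = 392-8 = 384


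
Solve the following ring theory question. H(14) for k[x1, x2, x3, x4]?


C(d+n-1,n-1)=C(17,3)=680


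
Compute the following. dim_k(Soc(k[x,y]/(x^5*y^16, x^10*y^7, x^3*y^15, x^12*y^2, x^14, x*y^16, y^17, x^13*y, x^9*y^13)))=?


Socle = ann(m) = span of standard monomials u with x*u, y*u in I (staircase corners).
Redundant generators: x^5*y^16
Minimal generators: x^14, x^13*y, x^12*y^2, x^10*y^7, x^9*y^13, x^3*y^15, x*y^16, y^17
Corners: y^16, x^2y^15, x^8y^14, x^9y^12, x^11y^6, x^12y, x^13
Socle dim=7


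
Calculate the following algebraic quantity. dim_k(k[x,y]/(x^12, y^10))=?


Basis: x^i*y^j, i<12, j<10
12*10=120


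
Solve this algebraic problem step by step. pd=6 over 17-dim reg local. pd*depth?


pd+depth=17
depth=17-6=11
pd*depth=6*11=66


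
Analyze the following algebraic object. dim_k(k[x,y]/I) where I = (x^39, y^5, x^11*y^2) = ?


k[x,y]/I, I = (x^39, y^5, x^11*y^2)
Rect: 39x5=195. Corner: (39-11)x(5-2)=84.
dim = 195-84 = 111


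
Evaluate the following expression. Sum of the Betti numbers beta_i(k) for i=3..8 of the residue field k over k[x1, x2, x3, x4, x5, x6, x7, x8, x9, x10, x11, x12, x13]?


Koszul resolution: beta_i(k)=C(n,i), n=13
C(13,3)=286, C(13,4)=715, C(13,5)=1287, C(13,6)=1716, C(13,7)=1716, C(13,8)=1287
Sum=7007


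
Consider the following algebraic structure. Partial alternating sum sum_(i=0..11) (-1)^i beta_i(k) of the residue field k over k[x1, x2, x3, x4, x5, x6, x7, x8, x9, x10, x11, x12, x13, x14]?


Koszul resolution: beta_i(k)=C(n,i), n=14
sum_(i=0..p) (-1)^i C(n,i) = (-1)^p C(n-1,p)
(-1)^11*C(13,11) = (-1)^11*78 = -78


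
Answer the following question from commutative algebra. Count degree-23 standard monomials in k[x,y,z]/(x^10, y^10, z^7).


Need i<10, j<10, k<7 with i+j+k=23.
For each i, j ranges over max(0,23-i-6)..min(9,23-i):
  i=0: j in [17,9] -> 0
  i=1: j in [16,9] -> 0
  i=2: j in [15,9] -> 0
  i=3: j in [14,9] -> 0
  i=4: j in [13,9] -> 0
  i=5: j in [12,9] -> 0
  i=6: j in [11,9] -> 0
  i=7: j in [10,9] -> 0
  i=8: j in [9,9] -> 1
  i=9: j in [8,9] -> 2
H(23) = 0+0+0+0+0+0+0+0+1+2 = 3


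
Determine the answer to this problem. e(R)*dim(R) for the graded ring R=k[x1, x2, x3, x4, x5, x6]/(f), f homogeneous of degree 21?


e(R)=deg(f)=21, dim(R)=6-1=5
e*dim=21*5=105


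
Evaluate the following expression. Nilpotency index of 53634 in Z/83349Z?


53634^k mod 83349:
k=1: 53634
k=2: 65268
k=3: 9261
k=4: 27783
k=5: 0
First zero at k = 5


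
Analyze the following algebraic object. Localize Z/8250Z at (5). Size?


5-primary part: 8250=5^3*66
Size=5^3=125


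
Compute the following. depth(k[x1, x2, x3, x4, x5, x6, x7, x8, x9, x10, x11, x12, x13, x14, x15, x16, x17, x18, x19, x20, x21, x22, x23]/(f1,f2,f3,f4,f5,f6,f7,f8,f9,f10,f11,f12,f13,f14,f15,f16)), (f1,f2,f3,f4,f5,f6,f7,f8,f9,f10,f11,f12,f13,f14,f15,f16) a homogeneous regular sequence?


depth(R)=23
depth(R/I)=23-16=7


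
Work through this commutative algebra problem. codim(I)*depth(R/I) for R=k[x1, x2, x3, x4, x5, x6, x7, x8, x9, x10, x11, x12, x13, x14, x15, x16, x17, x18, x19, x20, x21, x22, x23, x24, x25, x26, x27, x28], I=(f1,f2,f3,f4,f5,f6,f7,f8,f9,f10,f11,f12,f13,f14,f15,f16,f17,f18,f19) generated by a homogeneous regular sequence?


codim=19, depth=dim(R/I)=28-19=9
Product=19*9=171


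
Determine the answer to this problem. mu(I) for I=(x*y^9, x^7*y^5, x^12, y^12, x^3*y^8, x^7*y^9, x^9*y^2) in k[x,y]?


Remove redundant (divisible by others).
x^7*y^9 redundant.
Min: x^12, x^9*y^2, x^7*y^5, x^3*y^8, x*y^9, y^12
Count=6


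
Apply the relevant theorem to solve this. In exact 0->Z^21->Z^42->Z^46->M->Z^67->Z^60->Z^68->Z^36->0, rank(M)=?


Alt sum=0:
(-1)^0*21 + (-1)^1*42 + (-1)^2*46 + (-1)^3*? + (-1)^4*67 + (-1)^5*60 + (-1)^6*68 + (-1)^7*36=0
rank(M)=64


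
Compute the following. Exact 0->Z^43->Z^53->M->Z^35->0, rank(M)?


Alt sum=0:
(-1)^0*43 + (-1)^1*53 + (-1)^2*? + (-1)^3*35=0
rank(M)=45


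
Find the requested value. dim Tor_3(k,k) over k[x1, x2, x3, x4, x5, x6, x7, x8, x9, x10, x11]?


Koszul: C(n,i)=C(11,3)=165


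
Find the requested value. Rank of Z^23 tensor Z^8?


rank(M(x)N) = rank(M)*rank(N)
23*8 = 184


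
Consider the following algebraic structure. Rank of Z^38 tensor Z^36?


rank(M(x)N) = rank(M)*rank(N)
38*36 = 1368


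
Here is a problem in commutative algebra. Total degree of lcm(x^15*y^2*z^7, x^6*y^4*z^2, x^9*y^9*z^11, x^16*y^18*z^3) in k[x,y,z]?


lcm = componentwise max:
x: max(15,6,9,16)=16
y: max(2,4,9,18)=18
z: max(7,2,11,3)=11
Total=16+18+11=45


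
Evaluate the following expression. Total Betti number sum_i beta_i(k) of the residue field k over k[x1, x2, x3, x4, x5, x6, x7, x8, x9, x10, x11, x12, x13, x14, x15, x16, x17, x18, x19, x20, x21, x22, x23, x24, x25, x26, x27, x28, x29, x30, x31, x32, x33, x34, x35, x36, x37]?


Koszul resolution: beta_i(k)=C(n,i), n=37
sum_i C(37,i) = 2^37 = 137438953472


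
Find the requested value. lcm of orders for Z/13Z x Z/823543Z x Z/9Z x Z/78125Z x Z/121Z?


Exponent = lcm of the cyclic orders; pairwise coprime => product.
13^1*7^7*3^2*5^7*11^2=13*823543*9*78125*121=910851425859375


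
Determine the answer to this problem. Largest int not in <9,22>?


gcd(9,22)=1 => F=ab-a-b=9*22-9-22=198-31=167


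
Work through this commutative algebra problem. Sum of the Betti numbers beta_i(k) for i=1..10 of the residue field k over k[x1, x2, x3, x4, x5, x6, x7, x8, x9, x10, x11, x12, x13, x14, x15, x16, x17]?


Koszul resolution: beta_i(k)=C(n,i), n=17
C(17,1)=17, C(17,2)=136, C(17,3)=680, C(17,4)=2380, C(17,5)=6188, C(17,6)=12376, C(17,7)=19448, C(17,8)=24310, C(17,9)=24310, C(17,10)=19448
Sum=109293


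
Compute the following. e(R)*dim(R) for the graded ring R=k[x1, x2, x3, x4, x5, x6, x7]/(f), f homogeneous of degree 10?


e(R)=deg(f)=10, dim(R)=7-1=6
e*dim=10*6=60


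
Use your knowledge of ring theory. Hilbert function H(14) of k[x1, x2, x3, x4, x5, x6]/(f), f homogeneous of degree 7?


C(19,5)-C(12,5)=11628-792=10836


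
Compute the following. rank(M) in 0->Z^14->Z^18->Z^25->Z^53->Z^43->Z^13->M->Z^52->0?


Alt sum=0:
(-1)^0*14 + (-1)^1*18 + (-1)^2*25 + (-1)^3*53 + (-1)^4*43 + (-1)^5*13 + (-1)^6*? + (-1)^7*52=0
rank(M)=54


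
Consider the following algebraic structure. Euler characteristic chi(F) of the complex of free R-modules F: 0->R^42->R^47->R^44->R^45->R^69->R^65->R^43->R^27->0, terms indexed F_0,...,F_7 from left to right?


chi = sum (-1)^i * rank:
(-1)^0*42=42
(-1)^1*47=-47
(-1)^2*44=44
(-1)^3*45=-45
(-1)^4*69=69
(-1)^5*65=-65
(-1)^6*43=43
(-1)^7*27=-27
chi=14


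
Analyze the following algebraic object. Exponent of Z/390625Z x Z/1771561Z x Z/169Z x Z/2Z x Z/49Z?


Exponent = lcm of the cyclic orders; pairwise coprime => product.
5^8*11^6*13^2*2^1*7^2=390625*1771561*169*2*49=11461169250781250


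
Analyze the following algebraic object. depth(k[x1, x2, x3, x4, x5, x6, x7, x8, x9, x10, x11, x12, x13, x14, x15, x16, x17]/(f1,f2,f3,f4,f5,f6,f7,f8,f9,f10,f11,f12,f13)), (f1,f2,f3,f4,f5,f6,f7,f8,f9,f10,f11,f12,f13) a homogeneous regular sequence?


depth(R)=17
depth(R/I)=17-13=4


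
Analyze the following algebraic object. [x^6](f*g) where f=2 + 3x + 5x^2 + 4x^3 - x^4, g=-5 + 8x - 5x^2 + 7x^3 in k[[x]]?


[x^6] = sum a_i*b_j, i+j=6
  4*7=28
  -1*-5=5
Sum=33


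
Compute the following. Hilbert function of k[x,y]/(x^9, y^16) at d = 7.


k[x,y], I = (x^9, y^16), d = 7
Need i < 9 and d-i < 16.
Range: 0 <= i <= 7.
H(7) = 8


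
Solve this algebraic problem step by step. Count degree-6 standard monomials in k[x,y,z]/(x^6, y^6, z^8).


Need i<6, j<6, k<8 with i+j+k=6.
For each i, j ranges over max(0,6-i-7)..min(5,6-i):
  i=0: j in [0,5] -> 6
  i=1: j in [0,5] -> 6
  i=2: j in [0,4] -> 5
  i=3: j in [0,3] -> 4
  i=4: j in [0,2] -> 3
  i=5: j in [0,1] -> 2
H(6) = 6+6+5+4+3+2 = 26


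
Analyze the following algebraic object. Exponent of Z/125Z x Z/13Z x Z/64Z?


Exponent = lcm of the cyclic orders; pairwise coprime => product.
5^3*13^1*2^6=125*13*64=104000


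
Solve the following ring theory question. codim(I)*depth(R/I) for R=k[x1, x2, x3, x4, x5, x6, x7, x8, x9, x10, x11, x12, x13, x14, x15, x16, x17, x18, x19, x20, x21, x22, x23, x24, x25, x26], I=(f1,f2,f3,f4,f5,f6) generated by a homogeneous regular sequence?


codim=6, depth=dim(R/I)=26-6=20
Product=6*20=120


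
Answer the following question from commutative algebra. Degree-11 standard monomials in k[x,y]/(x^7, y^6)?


k[x,y], I = (x^7, y^6), d = 11
Need i < 7 and d-i < 6.
Range: 6 <= i <= 6.
H(11) = 1


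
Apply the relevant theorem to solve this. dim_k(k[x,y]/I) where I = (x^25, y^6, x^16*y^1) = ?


k[x,y]/I, I = (x^25, y^6, x^16*y^1)
Rect: 25x6=150. Corner: (25-16)x(6-1)=45.
dim = 150-45 = 105


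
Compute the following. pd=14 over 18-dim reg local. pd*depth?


pd+depth=18
depth=18-14=4
pd*depth=14*4=56


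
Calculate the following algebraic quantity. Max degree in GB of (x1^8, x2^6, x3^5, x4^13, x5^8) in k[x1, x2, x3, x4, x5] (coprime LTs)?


Pure powers, coprime LTs => already GB.
Degrees: 8, 6, 5, 13, 8
Max=13


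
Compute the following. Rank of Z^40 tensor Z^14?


rank(M(x)N) = rank(M)*rank(N)
40*14 = 560


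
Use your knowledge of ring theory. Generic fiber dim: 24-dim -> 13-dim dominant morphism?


dim(fiber)=dim(X)-dim(Y)=24-13=11


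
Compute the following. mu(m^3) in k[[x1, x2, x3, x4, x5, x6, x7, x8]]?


C(n+d-1,d)=C(10,3)=120


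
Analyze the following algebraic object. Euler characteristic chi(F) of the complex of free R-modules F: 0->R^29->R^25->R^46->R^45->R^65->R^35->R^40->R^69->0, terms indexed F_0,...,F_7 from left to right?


chi = sum (-1)^i * rank:
(-1)^0*29=29
(-1)^1*25=-25
(-1)^2*46=46
(-1)^3*45=-45
(-1)^4*65=65
(-1)^5*35=-35
(-1)^6*40=40
(-1)^7*69=-69
chi=6


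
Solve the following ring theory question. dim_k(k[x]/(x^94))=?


Basis: 1,x,...,x^93
dim=94


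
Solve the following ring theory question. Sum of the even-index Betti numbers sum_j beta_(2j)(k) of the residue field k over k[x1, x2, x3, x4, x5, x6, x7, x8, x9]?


Koszul resolution: beta_i(k)=C(n,i), n=9
sum_even C(9,i) = 2^(n-1) = 2^8 = 256


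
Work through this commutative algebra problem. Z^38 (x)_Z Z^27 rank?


rank(M(x)N) = rank(M)*rank(N)
38*27 = 1026


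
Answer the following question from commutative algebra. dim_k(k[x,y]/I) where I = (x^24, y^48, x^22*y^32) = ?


k[x,y]/I, I = (x^24, y^48, x^22*y^32)
Rect: 24x48=1152. Corner: (24-22)x(48-32)=32.
dim = 1152-32 = 1120


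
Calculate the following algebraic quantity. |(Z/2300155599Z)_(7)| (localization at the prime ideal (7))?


7-primary part: 2300155599=7^9*57
Size=7^9=40353607


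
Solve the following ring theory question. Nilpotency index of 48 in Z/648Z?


48^k mod 648:
k=1: 48
k=2: 360
k=3: 432
k=4: 0
First zero at k = 4


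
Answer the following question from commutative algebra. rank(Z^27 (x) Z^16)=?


rank(M(x)N) = rank(M)*rank(N)
27*16 = 432


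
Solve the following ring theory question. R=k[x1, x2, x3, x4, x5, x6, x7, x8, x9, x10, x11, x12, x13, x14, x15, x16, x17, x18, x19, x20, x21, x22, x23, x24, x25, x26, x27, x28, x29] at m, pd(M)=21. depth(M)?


pd+depth=depth(R)=29
depth=29-21=8


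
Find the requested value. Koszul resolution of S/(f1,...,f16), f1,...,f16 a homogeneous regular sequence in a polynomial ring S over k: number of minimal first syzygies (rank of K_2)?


Regular sequence => Koszul complex is the minimal free resolution.
Syz_1 minimally generated by Koszul relations f_i*e_j - f_j*e_i (i<j): mu(Syz_1) = beta_2 = C(m,2) = m(m-1)/2
m=16
16*15/2 = 120


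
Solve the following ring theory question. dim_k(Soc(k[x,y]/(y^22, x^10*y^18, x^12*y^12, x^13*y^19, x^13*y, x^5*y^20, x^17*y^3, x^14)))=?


Socle = ann(m) = span of standard monomials u with x*u, y*u in I (staircase corners).
Redundant generators: x^17*y^3, x^13*y^19
Minimal generators: x^14, x^13*y, x^12*y^12, x^10*y^18, x^5*y^20, y^22
Corners: x^4y^21, x^9y^19, x^11y^17, x^12y^11, x^13
Socle dim=5


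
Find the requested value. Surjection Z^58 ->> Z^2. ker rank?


rank(ker) = 58-2 = 56


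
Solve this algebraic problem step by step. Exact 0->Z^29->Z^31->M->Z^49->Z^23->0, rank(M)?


Alt sum=0:
(-1)^0*29 + (-1)^1*31 + (-1)^2*? + (-1)^3*49 + (-1)^4*23=0
rank(M)=28


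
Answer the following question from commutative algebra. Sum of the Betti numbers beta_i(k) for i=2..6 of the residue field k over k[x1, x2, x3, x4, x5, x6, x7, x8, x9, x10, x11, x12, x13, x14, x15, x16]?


Koszul resolution: beta_i(k)=C(n,i), n=16
C(16,2)=120, C(16,3)=560, C(16,4)=1820, C(16,5)=4368, C(16,6)=8008
Sum=14876


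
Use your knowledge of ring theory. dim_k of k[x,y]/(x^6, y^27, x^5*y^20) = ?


k[x,y]/I, I = (x^6, y^27, x^5*y^20)
Rect: 6x27=162. Corner: (6-5)x(27-20)=7.
dim = 162-7 = 155


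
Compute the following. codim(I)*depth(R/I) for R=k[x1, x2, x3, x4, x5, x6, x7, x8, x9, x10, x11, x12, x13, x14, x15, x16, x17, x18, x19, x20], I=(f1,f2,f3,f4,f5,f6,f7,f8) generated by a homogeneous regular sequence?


codim=8, depth=dim(R/I)=20-8=12
Product=8*12=96


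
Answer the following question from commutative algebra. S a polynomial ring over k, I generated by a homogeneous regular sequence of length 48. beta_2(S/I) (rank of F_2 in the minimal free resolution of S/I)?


Regular sequence => Koszul complex is the minimal free resolution.
Syz_1 minimally generated by Koszul relations f_i*e_j - f_j*e_i (i<j): mu(Syz_1) = beta_2 = C(m,2) = m(m-1)/2
m=48
48*47/2 = 1128


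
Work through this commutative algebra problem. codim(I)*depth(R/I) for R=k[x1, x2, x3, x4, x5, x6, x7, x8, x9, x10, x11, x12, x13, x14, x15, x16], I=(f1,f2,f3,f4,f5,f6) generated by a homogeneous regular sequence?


codim=6, depth=dim(R/I)=16-6=10
Product=6*10=60


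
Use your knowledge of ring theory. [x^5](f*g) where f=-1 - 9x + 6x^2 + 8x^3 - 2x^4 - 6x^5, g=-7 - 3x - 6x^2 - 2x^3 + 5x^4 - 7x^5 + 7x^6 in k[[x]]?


[x^5] = sum a_i*b_j, i+j=5
  -1*-7=7
  -9*5=-45
  6*-2=-12
  8*-6=-48
  -2*-3=6
  -6*-7=42
Sum=-50


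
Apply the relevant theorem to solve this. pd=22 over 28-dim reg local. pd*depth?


pd+depth=28
depth=28-22=6
pd*depth=22*6=132


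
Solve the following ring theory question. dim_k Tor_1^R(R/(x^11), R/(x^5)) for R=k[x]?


Tor_1(R/I,R/J)=(I cap J)/IJ=(x^11)/(x^16)
dim=16-11=min(11,5)=5


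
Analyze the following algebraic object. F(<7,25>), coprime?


gcd(7,25)=1 => F=ab-a-b=7*25-7-25=175-32=143


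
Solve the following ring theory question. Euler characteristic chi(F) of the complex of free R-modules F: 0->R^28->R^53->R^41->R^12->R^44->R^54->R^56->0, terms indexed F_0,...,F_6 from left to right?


chi = sum (-1)^i * rank:
(-1)^0*28=28
(-1)^1*53=-53
(-1)^2*41=41
(-1)^3*12=-12
(-1)^4*44=44
(-1)^5*54=-54
(-1)^6*56=56
chi=50


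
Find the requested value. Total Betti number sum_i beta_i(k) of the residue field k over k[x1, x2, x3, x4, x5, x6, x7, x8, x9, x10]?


Koszul resolution: beta_i(k)=C(n,i), n=10
sum_i C(10,i) = 2^10 = 1024


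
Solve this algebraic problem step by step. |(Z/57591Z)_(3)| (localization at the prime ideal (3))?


3-primary part: 57591=3^6*79
Size=3^6=729


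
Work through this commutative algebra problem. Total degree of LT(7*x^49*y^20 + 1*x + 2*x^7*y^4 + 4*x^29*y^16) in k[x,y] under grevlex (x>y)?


LT: 7*x^49*y^20
deg_x=49, deg_y=20
Total=49+20=69


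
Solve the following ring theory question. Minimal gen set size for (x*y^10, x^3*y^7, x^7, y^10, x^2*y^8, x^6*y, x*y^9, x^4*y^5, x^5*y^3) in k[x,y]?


Remove redundant (divisible by others).
x*y^10 redundant.
Min: x^7, x^6*y, x^5*y^3, x^4*y^5, x^3*y^7, x^2*y^8, x*y^9, y^10
Count=8


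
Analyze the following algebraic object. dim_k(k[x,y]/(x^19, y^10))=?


Basis: x^i*y^j, i<19, j<10
19*10=190


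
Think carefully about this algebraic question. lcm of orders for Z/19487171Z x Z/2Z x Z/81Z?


Exponent = lcm of the cyclic orders; pairwise coprime => product.
11^7*2^1*3^4=19487171*2*81=3156921702


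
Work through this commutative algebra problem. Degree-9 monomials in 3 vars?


C(d+n-1,n-1)=C(11,2)=55


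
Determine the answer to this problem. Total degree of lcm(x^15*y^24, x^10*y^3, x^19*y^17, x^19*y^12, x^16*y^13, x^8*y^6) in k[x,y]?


lcm = componentwise max:
x: max(15,10,19,19,16,8)=19
y: max(24,3,17,12,13,6)=24
Total=19+24=43


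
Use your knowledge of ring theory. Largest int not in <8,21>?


gcd(8,21)=1 => F=ab-a-b=8*21-8-21=168-29=139


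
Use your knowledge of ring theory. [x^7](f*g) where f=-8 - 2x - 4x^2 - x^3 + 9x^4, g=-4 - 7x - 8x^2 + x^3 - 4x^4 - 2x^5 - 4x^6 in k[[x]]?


[x^7] = sum a_i*b_j, i+j=7
  -2*-4=8
  -4*-2=8
  -1*-4=4
  9*1=9
Sum=29


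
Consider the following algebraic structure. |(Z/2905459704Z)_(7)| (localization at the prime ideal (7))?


7-primary part: 2905459704=7^9*72
Size=7^9=40353607


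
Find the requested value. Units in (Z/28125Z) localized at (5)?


Local ring = Z/3125Z.
phi(3125) = 5^4*(5-1) = 2500


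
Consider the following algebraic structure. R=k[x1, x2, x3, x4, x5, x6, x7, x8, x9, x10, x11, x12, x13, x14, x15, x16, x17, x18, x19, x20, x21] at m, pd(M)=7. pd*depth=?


pd+depth=21
depth=21-7=14
pd*depth=7*14=98


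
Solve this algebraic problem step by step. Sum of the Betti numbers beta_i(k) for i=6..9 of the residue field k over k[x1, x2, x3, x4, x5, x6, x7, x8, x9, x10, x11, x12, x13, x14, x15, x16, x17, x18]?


Koszul resolution: beta_i(k)=C(n,i), n=18
C(18,6)=18564, C(18,7)=31824, C(18,8)=43758, C(18,9)=48620
Sum=142766


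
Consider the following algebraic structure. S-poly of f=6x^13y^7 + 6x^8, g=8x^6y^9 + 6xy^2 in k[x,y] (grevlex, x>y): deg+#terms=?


LT(f)=6x^13y^7, LT(g)=8x^6y^9
lcm(LM)=x^13y^9
S(f,g) (scaled by 48 to clear denominators) = 8y^2*f - 6x^7*g = 12x^8y^2
1 terms, deg 10.
10+1=11


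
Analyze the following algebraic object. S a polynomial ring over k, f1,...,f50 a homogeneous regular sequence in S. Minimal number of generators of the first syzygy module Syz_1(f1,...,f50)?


Regular sequence => Koszul complex is the minimal free resolution.
Syz_1 minimally generated by Koszul relations f_i*e_j - f_j*e_i (i<j): mu(Syz_1) = beta_2 = C(m,2) = m(m-1)/2
m=50
50*49/2 = 1225


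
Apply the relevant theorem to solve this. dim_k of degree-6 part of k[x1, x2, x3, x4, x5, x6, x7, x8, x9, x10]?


C(d+n-1,n-1)=C(15,9)=5005


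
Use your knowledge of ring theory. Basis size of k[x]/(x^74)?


Basis: 1,x,...,x^73
dim=74


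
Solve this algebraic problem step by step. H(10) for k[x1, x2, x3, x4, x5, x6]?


C(d+n-1,n-1)=C(15,5)=3003


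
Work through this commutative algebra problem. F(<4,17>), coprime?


gcd(4,17)=1 => F=ab-a-b=4*17-4-17=68-21=47


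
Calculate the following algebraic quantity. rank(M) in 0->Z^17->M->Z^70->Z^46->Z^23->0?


Alt sum=0:
(-1)^0*17 + (-1)^1*? + (-1)^2*70 + (-1)^3*46 + (-1)^4*23=0
rank(M)=64


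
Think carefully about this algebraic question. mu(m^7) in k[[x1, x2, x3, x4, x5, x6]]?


C(n+d-1,d)=C(12,7)=792


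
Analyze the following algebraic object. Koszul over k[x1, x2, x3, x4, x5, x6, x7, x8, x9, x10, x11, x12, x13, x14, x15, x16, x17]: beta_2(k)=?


C(n,i)=C(17,2)=136


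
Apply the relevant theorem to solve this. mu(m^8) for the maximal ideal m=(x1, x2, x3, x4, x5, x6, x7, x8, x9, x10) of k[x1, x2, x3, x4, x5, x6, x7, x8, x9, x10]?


Graded Nakayama: mu(m^d) = dim_k (m^d/m^(d+1)) = #degree-8 monomials in 10 vars
C(n+d-1,d)=C(17,8)=24310


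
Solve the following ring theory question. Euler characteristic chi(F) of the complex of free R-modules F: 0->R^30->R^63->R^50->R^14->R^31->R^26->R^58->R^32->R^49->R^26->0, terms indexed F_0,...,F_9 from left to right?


chi = sum (-1)^i * rank:
(-1)^0*30=30
(-1)^1*63=-63
(-1)^2*50=50
(-1)^3*14=-14
(-1)^4*31=31
(-1)^5*26=-26
(-1)^6*58=58
(-1)^7*32=-32
(-1)^8*49=49
(-1)^9*26=-26
chi=57


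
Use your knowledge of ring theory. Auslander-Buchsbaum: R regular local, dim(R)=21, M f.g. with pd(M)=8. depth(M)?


pd+depth=depth(R)=21
depth=21-8=13


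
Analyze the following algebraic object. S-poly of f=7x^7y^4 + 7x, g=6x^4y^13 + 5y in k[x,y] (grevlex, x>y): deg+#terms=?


LT(f)=7x^7y^4, LT(g)=6x^4y^13
lcm(LM)=x^7y^13
S(f,g) (scaled by 42 to clear denominators) = 6y^9*f - 7x^3*g = 42xy^9 - 35x^3y
2 terms, deg 10.
10+2=12


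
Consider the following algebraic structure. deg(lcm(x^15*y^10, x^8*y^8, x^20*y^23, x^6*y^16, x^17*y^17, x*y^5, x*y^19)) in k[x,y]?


lcm = componentwise max:
x: max(15,8,20,6,17,1,1)=20
y: max(10,8,23,16,17,5,19)=23
Total=20+23=43


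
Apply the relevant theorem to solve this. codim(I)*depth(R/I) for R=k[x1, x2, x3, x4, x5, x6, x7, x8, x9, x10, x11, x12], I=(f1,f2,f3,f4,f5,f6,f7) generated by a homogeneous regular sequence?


codim=7, depth=dim(R/I)=12-7=5
Product=7*5=35


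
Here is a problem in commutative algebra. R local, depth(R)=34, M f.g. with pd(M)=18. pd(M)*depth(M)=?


pd+depth=34
depth=34-18=16
pd*depth=18*16=288


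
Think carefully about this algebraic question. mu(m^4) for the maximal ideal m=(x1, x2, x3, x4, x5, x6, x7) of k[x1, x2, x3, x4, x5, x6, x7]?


Graded Nakayama: mu(m^d) = dim_k (m^d/m^(d+1)) = #degree-4 monomials in 7 vars
C(n+d-1,d)=C(10,4)=210


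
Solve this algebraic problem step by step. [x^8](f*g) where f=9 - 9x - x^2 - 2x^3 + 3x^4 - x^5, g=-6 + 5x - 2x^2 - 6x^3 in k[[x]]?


[x^8] = sum a_i*b_j, i+j=8
  -1*-6=6
Sum=6


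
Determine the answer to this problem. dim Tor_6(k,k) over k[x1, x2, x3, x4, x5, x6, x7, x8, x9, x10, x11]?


Koszul: C(n,i)=C(11,6)=462


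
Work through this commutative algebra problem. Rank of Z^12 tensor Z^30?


rank(M(x)N) = rank(M)*rank(N)
12*30 = 360


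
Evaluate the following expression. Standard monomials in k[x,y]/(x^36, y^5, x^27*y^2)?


k[x,y]/I, I = (x^36, y^5, x^27*y^2)
Rect: 36x5=180. Corner: (36-27)x(5-2)=27.
dim = 180-27 = 153


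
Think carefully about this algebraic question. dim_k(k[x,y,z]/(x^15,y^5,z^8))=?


Basis: x^iy^jz^k, i<15,j<5,k<8
15*5*8=600


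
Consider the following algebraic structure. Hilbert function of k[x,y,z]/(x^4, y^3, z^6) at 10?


Need i<4, j<3, k<6 with i+j+k=10.
For each i, j ranges over max(0,10-i-5)..min(2,10-i):
  i=0: j in [5,2] -> 0
  i=1: j in [4,2] -> 0
  i=2: j in [3,2] -> 0
  i=3: j in [2,2] -> 1
H(10) = 0+0+0+1 = 1


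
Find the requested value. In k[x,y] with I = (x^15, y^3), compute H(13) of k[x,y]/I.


k[x,y], I = (x^15, y^3), d = 13
Need i < 15 and d-i < 3.
Range: 11 <= i <= 13.
H(13) = 3


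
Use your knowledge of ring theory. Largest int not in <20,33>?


gcd(20,33)=1 => F=ab-a-b=20*33-20-33=660-53=607


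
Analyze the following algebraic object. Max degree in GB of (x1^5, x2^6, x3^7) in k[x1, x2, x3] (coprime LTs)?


Pure powers, coprime LTs => already GB.
Degrees: 5, 6, 7
Max=7


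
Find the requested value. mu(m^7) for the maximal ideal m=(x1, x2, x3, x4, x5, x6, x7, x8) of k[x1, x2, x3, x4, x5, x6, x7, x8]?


Graded Nakayama: mu(m^d) = dim_k (m^d/m^(d+1)) = #degree-7 monomials in 8 vars
C(n+d-1,d)=C(14,7)=3432


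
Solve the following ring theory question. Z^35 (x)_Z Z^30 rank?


rank(M(x)N) = rank(M)*rank(N)
35*30 = 1050


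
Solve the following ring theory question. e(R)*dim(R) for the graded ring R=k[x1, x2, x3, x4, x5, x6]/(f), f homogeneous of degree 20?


e(R)=deg(f)=20, dim(R)=6-1=5
e*dim=20*5=100


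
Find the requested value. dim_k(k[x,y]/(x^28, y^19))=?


Basis: x^i*y^j, i<28, j<19
28*19=532


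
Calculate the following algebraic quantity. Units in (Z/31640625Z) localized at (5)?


Local ring = Z/390625Z.
phi(390625) = 5^7*(5-1) = 312500


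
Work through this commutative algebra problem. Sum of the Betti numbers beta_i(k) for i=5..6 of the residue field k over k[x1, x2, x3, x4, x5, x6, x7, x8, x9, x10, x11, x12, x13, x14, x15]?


Koszul resolution: beta_i(k)=C(n,i), n=15
C(15,5)=3003, C(15,6)=5005
Sum=8008


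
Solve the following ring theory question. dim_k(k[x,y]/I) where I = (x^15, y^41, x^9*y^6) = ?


k[x,y]/I, I = (x^15, y^41, x^9*y^6)
Rect: 15x41=615. Corner: (15-9)x(41-6)=210.
dim = 615-210 = 405


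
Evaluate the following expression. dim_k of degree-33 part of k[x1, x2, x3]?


C(d+n-1,n-1)=C(35,2)=595


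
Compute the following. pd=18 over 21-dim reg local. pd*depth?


pd+depth=21
depth=21-18=3
pd*depth=18*3=54


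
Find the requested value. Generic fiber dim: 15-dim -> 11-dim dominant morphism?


dim(fiber)=dim(X)-dim(Y)=15-11=4


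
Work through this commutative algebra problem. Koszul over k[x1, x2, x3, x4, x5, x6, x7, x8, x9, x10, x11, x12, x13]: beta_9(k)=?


C(n,i)=C(13,9)=715


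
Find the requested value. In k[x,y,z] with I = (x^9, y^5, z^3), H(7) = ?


Need i<9, j<5, k<3 with i+j+k=7.
For each i, j ranges over max(0,7-i-2)..min(4,7-i):
  i=0: j in [5,4] -> 0
  i=1: j in [4,4] -> 1
  i=2: j in [3,4] -> 2
  i=3: j in [2,4] -> 3
  i=4: j in [1,3] -> 3
  i=5: j in [0,2] -> 3
  i=6: j in [0,1] -> 2
  i=7: j in [0,0] -> 1
H(7) = 0+1+2+3+3+3+2+1 = 15


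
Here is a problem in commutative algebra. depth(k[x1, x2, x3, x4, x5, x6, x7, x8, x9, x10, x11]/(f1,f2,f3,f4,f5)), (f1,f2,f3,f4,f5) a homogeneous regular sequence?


depth(R)=11
depth(R/I)=11-5=6


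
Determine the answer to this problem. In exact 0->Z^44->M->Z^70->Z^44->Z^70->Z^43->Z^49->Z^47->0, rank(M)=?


Alt sum=0:
(-1)^0*44 + (-1)^1*? + (-1)^2*70 + (-1)^3*44 + (-1)^4*70 + (-1)^5*43 + (-1)^6*49 + (-1)^7*47=0
rank(M)=99


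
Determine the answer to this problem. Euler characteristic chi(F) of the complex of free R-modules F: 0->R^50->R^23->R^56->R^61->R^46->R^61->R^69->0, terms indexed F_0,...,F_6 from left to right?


chi = sum (-1)^i * rank:
(-1)^0*50=50
(-1)^1*23=-23
(-1)^2*56=56
(-1)^3*61=-61
(-1)^4*46=46
(-1)^5*61=-61
(-1)^6*69=69
chi=76


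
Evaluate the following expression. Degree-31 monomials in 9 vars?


C(d+n-1,n-1)=C(39,8)=61523748


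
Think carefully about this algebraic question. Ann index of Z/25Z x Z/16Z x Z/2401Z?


Exponent = lcm of the cyclic orders; pairwise coprime => product.
5^2*2^4*7^4=25*16*2401=960400


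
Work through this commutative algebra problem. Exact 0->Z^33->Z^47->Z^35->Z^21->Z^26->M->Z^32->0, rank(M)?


Alt sum=0:
(-1)^0*33 + (-1)^1*47 + (-1)^2*35 + (-1)^3*21 + (-1)^4*26 + (-1)^5*? + (-1)^6*32=0
rank(M)=58


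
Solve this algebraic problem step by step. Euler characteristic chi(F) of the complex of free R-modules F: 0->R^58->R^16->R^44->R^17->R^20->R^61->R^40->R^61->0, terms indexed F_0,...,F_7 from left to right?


chi = sum (-1)^i * rank:
(-1)^0*58=58
(-1)^1*16=-16
(-1)^2*44=44
(-1)^3*17=-17
(-1)^4*20=20
(-1)^5*61=-61
(-1)^6*40=40
(-1)^7*61=-61
chi=7


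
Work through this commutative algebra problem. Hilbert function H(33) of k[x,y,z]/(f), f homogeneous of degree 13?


C(35,2)-C(22,2)=595-231=364


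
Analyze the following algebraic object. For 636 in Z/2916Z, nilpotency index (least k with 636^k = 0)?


636^k mod 2916:
k=1: 636
k=2: 2088
k=3: 1188
k=4: 324
k=5: 1944
k=6: 0
First zero at k = 6


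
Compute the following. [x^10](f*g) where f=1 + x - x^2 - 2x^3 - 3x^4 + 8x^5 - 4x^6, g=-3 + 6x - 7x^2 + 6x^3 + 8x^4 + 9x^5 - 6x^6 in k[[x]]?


[x^10] = sum a_i*b_j, i+j=10
  -3*-6=18
  8*9=72
  -4*8=-32
Sum=58


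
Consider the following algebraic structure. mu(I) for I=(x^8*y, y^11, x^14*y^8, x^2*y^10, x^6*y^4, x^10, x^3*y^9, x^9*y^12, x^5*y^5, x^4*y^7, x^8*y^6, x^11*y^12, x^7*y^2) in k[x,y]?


Remove redundant (divisible by others).
x^8*y^6 redundant.
x^11*y^12 redundant.
x^14*y^8 redundant.
x^9*y^12 redundant.
Min: x^10, x^8*y, x^7*y^2, x^6*y^4, x^5*y^5, x^4*y^7, x^3*y^9, x^2*y^10, y^11
Count=9


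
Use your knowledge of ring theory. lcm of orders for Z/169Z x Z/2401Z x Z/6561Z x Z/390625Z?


Exponent = lcm of the cyclic orders; pairwise coprime => product.
13^2*7^4*3^8*5^8=169*2401*6561*390625=1039941566015625


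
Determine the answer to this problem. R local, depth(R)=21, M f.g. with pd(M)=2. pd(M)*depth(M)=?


pd+depth=21
depth=21-2=19
pd*depth=2*19=38


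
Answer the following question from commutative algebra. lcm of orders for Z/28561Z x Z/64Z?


Exponent = lcm of the cyclic orders; pairwise coprime => product.
13^4*2^6=28561*64=1827904


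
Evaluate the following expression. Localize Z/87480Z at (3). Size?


3-primary part: 87480=3^7*40
Size=3^7=2187


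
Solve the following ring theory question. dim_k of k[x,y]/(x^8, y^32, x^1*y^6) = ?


k[x,y]/I, I = (x^8, y^32, x^1*y^6)
Rect: 8x32=256. Corner: (8-1)x(32-6)=182.
dim = 256-182 = 74


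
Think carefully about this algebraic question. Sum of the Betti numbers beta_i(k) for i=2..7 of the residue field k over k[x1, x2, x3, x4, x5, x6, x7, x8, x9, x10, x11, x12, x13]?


Koszul resolution: beta_i(k)=C(n,i), n=13
C(13,2)=78, C(13,3)=286, C(13,4)=715, C(13,5)=1287, C(13,6)=1716, C(13,7)=1716
Sum=5798


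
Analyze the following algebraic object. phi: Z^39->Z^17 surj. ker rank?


rank(ker) = 39-17 = 22


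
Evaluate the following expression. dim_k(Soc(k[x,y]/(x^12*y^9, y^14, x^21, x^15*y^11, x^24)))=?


Socle = ann(m) = span of standard monomials u with x*u, y*u in I (staircase corners).
Redundant generators: x^24, x^15*y^11
Minimal generators: x^21, x^12*y^9, y^14
Corners: x^11y^13, x^20y^8
Socle dim=2


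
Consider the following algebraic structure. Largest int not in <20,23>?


gcd(20,23)=1 => F=ab-a-b=20*23-20-23=460-43=417


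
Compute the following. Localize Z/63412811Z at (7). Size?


7-primary part: 63412811=7^8*11
Size=7^8=5764801


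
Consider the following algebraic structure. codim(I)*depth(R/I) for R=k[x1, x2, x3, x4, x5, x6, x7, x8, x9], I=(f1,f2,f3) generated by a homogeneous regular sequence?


codim=3, depth=dim(R/I)=9-3=6
Product=3*6=18


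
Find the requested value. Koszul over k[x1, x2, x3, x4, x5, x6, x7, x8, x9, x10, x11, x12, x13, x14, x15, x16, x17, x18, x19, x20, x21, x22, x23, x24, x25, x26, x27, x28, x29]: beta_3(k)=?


C(n,i)=C(29,3)=3654


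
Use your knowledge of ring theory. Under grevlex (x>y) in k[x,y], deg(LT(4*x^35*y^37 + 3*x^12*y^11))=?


LT: 4*x^35*y^37
deg_x=35, deg_y=37
Total=35+37=72


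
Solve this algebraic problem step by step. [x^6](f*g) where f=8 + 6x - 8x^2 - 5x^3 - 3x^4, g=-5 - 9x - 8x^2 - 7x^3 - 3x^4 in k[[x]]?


[x^6] = sum a_i*b_j, i+j=6
  -8*-3=24
  -5*-7=35
  -3*-8=24
Sum=83


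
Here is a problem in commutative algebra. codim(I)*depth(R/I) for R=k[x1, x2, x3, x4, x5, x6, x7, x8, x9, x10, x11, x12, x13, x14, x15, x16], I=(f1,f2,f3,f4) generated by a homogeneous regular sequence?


codim=4, depth=dim(R/I)=16-4=12
Product=4*12=48


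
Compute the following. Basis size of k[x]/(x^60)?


Basis: 1,x,...,x^59
dim=60


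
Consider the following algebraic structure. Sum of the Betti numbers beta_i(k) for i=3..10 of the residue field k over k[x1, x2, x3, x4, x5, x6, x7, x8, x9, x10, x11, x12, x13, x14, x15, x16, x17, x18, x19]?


Koszul resolution: beta_i(k)=C(n,i), n=19
C(19,3)=969, C(19,4)=3876, C(19,5)=11628, C(19,6)=27132, C(19,7)=50388, C(19,8)=75582, C(19,9)=92378, C(19,10)=92378
Sum=354331


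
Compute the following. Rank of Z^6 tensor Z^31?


rank(M(x)N) = rank(M)*rank(N)
6*31 = 186


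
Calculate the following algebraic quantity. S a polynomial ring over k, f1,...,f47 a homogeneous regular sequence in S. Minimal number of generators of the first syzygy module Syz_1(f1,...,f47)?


Regular sequence => Koszul complex is the minimal free resolution.
Syz_1 minimally generated by Koszul relations f_i*e_j - f_j*e_i (i<j): mu(Syz_1) = beta_2 = C(m,2) = m(m-1)/2
m=47
47*46/2 = 1081


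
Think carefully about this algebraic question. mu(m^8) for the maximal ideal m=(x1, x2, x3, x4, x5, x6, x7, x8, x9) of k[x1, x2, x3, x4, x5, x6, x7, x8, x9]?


Graded Nakayama: mu(m^d) = dim_k (m^d/m^(d+1)) = #degree-8 monomials in 9 vars
C(n+d-1,d)=C(16,8)=12870


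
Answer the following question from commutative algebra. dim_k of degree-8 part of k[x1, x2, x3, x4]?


C(d+n-1,n-1)=C(11,3)=165


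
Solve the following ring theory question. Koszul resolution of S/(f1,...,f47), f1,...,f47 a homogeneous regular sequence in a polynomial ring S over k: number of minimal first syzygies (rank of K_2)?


Regular sequence => Koszul complex is the minimal free resolution.
Syz_1 minimally generated by Koszul relations f_i*e_j - f_j*e_i (i<j): mu(Syz_1) = beta_2 = C(m,2) = m(m-1)/2
m=47
47*46/2 = 1081


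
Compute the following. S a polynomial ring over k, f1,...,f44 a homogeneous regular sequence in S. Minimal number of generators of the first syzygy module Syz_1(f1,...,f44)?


Regular sequence => Koszul complex is the minimal free resolution.
Syz_1 minimally generated by Koszul relations f_i*e_j - f_j*e_i (i<j): mu(Syz_1) = beta_2 = C(m,2) = m(m-1)/2
m=44
44*43/2 = 946


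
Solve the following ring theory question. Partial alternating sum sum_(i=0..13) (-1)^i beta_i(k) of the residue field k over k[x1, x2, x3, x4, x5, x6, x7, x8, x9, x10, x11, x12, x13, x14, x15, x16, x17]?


Koszul resolution: beta_i(k)=C(n,i), n=17
sum_(i=0..p) (-1)^i C(n,i) = (-1)^p C(n-1,p)
(-1)^13*C(16,13) = (-1)^13*560 = -560


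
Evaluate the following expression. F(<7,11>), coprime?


gcd(7,11)=1 => F=ab-a-b=7*11-7-11=77-18=59


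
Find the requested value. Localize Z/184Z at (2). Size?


2-primary part: 184=2^3*23
Size=2^3=8


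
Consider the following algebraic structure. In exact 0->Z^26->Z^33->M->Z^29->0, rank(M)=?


Alt sum=0:
(-1)^0*26 + (-1)^1*33 + (-1)^2*? + (-1)^3*29=0
rank(M)=36


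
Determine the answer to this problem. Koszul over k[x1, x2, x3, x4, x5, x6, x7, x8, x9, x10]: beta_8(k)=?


C(n,i)=C(10,8)=45


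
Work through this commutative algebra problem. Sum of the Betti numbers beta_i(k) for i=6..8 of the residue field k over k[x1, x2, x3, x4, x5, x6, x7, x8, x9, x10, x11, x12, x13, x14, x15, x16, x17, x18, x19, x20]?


Koszul resolution: beta_i(k)=C(n,i), n=20
C(20,6)=38760, C(20,7)=77520, C(20,8)=125970
Sum=242250


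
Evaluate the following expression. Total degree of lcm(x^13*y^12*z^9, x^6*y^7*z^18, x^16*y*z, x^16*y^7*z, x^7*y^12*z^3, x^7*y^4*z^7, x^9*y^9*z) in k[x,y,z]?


lcm = componentwise max:
x: max(13,6,16,16,7,7,9)=16
y: max(12,7,1,7,12,4,9)=12
z: max(9,18,1,1,3,7,1)=18
Total=16+12+18=46


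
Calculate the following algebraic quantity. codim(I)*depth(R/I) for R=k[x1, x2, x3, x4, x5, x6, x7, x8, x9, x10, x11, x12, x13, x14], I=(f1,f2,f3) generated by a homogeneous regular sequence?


codim=3, depth=dim(R/I)=14-3=11
Product=3*11=33


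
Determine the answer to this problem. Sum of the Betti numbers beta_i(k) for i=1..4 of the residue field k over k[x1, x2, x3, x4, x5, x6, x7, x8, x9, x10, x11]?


Koszul resolution: beta_i(k)=C(n,i), n=11
C(11,1)=11, C(11,2)=55, C(11,3)=165, C(11,4)=330
Sum=561


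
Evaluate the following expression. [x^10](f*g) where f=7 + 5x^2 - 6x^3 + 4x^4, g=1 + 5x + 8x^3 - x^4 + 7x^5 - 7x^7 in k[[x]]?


[x^10] = sum a_i*b_j, i+j=10
  -6*-7=42
Sum=42


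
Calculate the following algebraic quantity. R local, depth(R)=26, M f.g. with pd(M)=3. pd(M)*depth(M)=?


pd+depth=26
depth=26-3=23
pd*depth=3*23=69


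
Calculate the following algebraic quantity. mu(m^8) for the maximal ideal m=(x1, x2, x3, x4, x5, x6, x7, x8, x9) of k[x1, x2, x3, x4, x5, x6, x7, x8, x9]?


Graded Nakayama: mu(m^d) = dim_k (m^d/m^(d+1)) = #degree-8 monomials in 9 vars
C(n+d-1,d)=C(16,8)=12870


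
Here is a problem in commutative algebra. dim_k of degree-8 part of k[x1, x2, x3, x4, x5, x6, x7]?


C(d+n-1,n-1)=C(14,6)=3003


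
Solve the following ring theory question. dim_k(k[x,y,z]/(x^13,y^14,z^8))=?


Basis: x^iy^jz^k, i<13,j<14,k<8
13*14*8=1456


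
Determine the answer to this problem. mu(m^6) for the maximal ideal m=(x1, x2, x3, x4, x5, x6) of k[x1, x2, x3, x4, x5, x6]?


Graded Nakayama: mu(m^d) = dim_k (m^d/m^(d+1)) = #degree-6 monomials in 6 vars
C(n+d-1,d)=C(11,6)=462


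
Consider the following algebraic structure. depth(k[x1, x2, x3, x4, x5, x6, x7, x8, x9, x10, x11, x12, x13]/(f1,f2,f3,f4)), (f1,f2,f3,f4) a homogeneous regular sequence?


depth(R)=13
depth(R/I)=13-4=9


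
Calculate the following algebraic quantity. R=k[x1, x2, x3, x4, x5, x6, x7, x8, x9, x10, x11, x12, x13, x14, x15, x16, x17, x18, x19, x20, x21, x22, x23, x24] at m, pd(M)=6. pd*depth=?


pd+depth=24
depth=24-6=18
pd*depth=6*18=108


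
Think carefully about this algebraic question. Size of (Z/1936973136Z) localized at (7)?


7-primary part: 1936973136=7^9*48
Size=7^9=40353607


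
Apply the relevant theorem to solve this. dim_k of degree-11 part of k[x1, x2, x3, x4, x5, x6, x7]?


C(d+n-1,n-1)=C(17,6)=12376


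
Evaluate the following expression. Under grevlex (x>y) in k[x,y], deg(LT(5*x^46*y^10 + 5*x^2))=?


LT: 5*x^46*y^10
deg_x=46, deg_y=10
Total=46+10=56


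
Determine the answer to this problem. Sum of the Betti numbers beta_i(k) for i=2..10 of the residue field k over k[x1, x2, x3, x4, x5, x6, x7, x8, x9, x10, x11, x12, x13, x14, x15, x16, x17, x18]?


Koszul resolution: beta_i(k)=C(n,i), n=18
C(18,2)=153, C(18,3)=816, C(18,4)=3060, C(18,5)=8568, C(18,6)=18564, C(18,7)=31824, C(18,8)=43758, C(18,9)=48620, C(18,10)=43758
Sum=199121


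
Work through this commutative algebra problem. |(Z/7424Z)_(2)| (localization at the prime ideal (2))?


2-primary part: 7424=2^8*29
Size=2^8=256
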